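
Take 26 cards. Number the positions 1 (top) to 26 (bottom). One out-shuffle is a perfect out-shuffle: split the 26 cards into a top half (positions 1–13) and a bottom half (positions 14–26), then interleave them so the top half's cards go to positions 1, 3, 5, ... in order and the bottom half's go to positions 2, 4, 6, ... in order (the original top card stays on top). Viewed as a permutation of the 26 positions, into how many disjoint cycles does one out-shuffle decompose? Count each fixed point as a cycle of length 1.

4

Trace each unvisited position around until it returns:
(1) (2 3 5 9 17 8 ... len 20) (6 11 21 16) (26)
4 cycles in total.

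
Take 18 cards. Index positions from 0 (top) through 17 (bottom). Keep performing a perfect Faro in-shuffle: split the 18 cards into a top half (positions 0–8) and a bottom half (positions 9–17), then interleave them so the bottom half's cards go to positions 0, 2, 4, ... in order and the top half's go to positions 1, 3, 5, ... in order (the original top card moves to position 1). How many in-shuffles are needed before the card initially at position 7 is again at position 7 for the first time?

Follow position 7 under repeated in-shuffles:
7 → 15 → 12 → 6 → 13 → 8 → 17 → 16 → 14 → 10 → 2 → 5 → 11 → 4 → 9 → 0 → 1 → 3 → 7
It first returns after 18 in-shuffles.

18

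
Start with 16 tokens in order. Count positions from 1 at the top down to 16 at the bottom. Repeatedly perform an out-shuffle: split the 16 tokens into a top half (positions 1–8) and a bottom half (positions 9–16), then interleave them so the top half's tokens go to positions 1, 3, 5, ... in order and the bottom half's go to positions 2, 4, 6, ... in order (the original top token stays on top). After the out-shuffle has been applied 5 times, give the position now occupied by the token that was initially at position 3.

5

Track the token's position through each out-shuffle:
3 → 5 → 9 → 2 → 3 → 5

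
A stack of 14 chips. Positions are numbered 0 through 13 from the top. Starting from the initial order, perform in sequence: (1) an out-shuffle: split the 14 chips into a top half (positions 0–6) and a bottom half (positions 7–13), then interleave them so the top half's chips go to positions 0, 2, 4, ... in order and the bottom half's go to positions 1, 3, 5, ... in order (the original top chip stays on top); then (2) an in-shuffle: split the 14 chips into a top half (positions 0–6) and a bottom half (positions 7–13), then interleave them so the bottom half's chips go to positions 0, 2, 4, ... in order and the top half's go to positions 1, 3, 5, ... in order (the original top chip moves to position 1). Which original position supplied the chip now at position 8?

Undo the operations in reverse order, starting from position 8:
  undo op 2 (in-shuffle, from bottom half): 8 ← 11
  undo op 1 (out-shuffle, from bottom half): 11 ← 12
So the chip at position 8 came from original position 12.

12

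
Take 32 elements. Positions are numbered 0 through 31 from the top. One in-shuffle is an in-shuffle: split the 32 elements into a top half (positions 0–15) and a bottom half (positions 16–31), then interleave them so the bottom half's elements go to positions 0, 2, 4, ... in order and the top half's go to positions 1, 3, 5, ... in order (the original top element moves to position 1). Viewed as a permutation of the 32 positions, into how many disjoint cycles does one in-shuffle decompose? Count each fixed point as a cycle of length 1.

4

Trace each unvisited position around until it returns:
(0 1 3 7 15 31 30 28 24 16) (2 5 11 23 14 29 26 20 8 17) (4 9 19 6 13 27 22 12 25 18) (10 21)
4 cycles in total.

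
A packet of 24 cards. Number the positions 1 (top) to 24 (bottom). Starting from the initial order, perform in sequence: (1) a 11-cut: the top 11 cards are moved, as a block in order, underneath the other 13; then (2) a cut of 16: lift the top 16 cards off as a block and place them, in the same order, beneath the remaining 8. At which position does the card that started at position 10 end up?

7

Track the card from position 10 forward through each operation:
  after op 1 (cut 11): 10 → 23
  after op 2 (cut 16): 23 → 7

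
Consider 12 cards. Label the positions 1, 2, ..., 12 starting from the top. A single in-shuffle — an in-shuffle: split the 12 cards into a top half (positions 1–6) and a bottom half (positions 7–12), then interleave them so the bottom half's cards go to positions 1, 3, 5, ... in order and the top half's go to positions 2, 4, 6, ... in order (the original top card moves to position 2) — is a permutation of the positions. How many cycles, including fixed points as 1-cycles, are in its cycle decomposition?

Trace each unvisited position around until it returns:
(1 2 4 8 3 6 ... len 12)
1 cycle in total.

1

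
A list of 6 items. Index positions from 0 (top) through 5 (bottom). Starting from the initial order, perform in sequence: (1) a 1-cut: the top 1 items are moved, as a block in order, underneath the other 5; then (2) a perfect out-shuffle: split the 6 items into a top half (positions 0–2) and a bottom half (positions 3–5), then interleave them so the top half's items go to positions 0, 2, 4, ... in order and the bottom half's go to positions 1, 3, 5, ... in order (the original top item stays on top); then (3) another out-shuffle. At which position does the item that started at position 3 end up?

Track the item from position 3 forward through each operation:
  after op 1 (cut 1): 3 → 2
  after op 2 (out-shuffle): 2 → 4
  after op 3 (out-shuffle): 4 → 3

3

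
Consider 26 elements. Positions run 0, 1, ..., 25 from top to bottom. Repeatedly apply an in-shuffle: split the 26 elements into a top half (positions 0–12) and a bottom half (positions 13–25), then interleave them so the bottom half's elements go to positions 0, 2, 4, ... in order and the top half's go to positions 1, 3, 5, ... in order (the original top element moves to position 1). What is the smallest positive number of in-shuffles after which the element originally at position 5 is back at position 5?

Follow position 5 under repeated in-shuffles:
5 → 11 → 23 → 20 → 14 → 2 → 5
It first returns after 6 in-shuffles.

6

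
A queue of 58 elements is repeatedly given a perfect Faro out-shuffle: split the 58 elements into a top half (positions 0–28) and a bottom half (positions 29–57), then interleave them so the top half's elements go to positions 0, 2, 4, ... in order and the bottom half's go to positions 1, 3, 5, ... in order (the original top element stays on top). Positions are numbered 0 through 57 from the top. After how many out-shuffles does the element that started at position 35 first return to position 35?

18

Follow position 35 under repeated out-shuffles:
35 → 13 → 26 → 52 → 47 → 37 → 17 → 34 → 11 → 22 → 44 → 31 → 5 → 10 → 20 → 40 → 23 → 46 → 35
It first returns after 18 out-shuffles.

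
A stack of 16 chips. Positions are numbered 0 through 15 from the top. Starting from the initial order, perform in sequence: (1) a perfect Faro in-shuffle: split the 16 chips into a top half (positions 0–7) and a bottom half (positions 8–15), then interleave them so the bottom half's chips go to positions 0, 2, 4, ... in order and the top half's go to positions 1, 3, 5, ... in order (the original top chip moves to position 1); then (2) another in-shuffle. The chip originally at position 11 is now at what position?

Track the chip from position 11 forward through each operation:
  after op 1 (in-shuffle): 11 → 6
  after op 2 (in-shuffle): 6 → 13

13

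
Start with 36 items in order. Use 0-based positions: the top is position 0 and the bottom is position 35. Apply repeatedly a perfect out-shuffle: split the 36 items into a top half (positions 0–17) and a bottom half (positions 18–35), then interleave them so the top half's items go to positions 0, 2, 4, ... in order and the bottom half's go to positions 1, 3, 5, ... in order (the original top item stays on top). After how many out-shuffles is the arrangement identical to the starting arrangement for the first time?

12

The out-shuffle permutes the 36 positions with cycle lengths [1, 1, 3, 3, 4, 12, 12].
Every item is home exactly when every cycle has completed a whole number of laps, i.e. after lcm(1, 3, 4, 12) = 12 out-shuffles.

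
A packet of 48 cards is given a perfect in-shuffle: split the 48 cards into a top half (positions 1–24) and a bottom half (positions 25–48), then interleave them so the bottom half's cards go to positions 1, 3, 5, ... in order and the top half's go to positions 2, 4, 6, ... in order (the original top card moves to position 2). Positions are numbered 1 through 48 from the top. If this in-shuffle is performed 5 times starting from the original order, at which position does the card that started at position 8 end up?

Track the card's position through each in-shuffle:
8 → 16 → 32 → 15 → 30 → 11

11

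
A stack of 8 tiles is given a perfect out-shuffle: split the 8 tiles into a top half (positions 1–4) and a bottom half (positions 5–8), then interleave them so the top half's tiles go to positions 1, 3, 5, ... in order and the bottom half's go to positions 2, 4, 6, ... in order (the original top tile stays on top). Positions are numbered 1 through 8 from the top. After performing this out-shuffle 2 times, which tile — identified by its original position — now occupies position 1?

1

Work backwards from position 1, undoing one out-shuffle at a time:
1 ← 1 ← 1
So the tile now at position 1 started at position 1.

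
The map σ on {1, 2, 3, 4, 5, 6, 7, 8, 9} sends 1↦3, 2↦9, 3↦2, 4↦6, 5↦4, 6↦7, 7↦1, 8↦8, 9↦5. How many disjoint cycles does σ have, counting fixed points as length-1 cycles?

Cycle decomposition: (1 3 2 9 5 4 6 7) (8).
2 cycles.

2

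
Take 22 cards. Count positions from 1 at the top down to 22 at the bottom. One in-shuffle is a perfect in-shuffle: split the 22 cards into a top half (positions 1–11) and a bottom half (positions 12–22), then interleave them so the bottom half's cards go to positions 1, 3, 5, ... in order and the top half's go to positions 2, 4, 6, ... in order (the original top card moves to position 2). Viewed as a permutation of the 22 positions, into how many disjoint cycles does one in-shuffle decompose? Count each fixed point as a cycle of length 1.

Trace each unvisited position around until it returns:
(1 2 4 8 16 9 ... len 11) (5 10 20 17 11 22 ... len 11)
2 cycles in total.

2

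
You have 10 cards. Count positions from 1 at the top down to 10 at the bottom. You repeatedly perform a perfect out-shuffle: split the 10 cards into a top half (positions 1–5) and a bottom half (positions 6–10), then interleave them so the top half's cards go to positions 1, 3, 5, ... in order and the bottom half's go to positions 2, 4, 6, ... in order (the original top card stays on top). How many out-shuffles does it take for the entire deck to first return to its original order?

6

The out-shuffle permutes the 10 positions with cycle lengths [1, 1, 2, 6].
Every card is home exactly when every cycle has completed a whole number of laps, i.e. after lcm(1, 2, 6) = 6 out-shuffles.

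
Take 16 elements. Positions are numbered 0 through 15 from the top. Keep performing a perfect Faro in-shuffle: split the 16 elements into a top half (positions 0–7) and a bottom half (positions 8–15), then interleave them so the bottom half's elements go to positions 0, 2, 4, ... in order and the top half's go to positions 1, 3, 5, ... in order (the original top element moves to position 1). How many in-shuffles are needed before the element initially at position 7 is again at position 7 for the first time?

Follow position 7 under repeated in-shuffles:
7 → 15 → 14 → 12 → 8 → 0 → 1 → 3 → 7
It first returns after 8 in-shuffles.

8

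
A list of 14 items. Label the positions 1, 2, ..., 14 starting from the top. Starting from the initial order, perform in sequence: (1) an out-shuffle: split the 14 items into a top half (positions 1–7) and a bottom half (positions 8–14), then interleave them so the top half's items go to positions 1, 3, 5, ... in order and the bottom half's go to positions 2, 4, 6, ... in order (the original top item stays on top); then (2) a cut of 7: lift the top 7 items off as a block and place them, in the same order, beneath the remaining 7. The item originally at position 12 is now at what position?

3

Track the item from position 12 forward through each operation:
  after op 1 (out-shuffle): 12 → 10
  after op 2 (cut 7): 10 → 3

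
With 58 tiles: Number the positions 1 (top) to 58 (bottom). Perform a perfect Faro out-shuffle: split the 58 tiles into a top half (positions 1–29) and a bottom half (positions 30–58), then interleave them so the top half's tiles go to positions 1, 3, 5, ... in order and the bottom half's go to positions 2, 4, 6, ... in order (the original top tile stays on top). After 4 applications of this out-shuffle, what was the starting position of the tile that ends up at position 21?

45

Work backwards from position 21, undoing one out-shuffle at a time:
21 ← 11 ← 6 ← 32 ← 45
So the tile now at position 21 started at position 45.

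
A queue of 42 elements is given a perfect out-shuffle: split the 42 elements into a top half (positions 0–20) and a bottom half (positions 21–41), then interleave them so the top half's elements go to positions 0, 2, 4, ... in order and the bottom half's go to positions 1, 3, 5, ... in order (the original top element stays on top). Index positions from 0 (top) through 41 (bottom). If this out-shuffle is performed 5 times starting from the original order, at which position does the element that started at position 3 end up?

Track the element's position through each out-shuffle:
3 → 6 → 12 → 24 → 7 → 14

14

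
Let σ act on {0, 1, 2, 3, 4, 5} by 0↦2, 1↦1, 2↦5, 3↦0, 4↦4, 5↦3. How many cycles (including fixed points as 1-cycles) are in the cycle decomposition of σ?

Cycle decomposition: (0 2 5 3) (1) (4).
3 cycles.

3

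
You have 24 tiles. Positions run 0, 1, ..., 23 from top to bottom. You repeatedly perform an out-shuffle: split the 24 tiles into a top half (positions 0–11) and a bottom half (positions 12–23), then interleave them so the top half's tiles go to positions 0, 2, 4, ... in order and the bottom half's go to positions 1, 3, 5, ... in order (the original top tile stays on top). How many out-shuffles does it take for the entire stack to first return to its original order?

11

The out-shuffle permutes the 24 positions with cycle lengths [1, 1, 11, 11].
Every tile is home exactly when every cycle has completed a whole number of laps, i.e. after lcm(1, 11) = 11 out-shuffles.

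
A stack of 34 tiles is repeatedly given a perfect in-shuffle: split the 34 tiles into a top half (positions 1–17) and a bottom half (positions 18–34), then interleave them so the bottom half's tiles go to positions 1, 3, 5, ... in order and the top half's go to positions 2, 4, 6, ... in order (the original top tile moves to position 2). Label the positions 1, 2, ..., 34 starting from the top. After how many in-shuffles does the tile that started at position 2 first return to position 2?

Follow position 2 under repeated in-shuffles:
2 → 4 → 8 → 16 → 32 → 29 → 23 → 11 → 22 → 9 → 18 → 1 → 2
It first returns after 12 in-shuffles.

12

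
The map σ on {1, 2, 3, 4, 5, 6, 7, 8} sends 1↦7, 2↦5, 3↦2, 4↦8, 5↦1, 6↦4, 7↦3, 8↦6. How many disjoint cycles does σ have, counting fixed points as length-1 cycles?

Cycle decomposition: (1 7 3 2 5) (4 8 6).
2 cycles.

2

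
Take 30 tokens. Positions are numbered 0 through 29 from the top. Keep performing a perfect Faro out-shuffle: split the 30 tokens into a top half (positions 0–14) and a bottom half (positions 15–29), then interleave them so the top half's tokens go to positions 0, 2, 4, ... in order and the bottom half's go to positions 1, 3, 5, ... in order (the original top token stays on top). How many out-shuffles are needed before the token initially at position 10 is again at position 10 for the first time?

28

Follow position 10 under repeated out-shuffles:
10 → 20 → 11 → 22 → 15 → 1 → 2 → 4 → ... → 10 (length 28)
It first returns after 28 out-shuffles.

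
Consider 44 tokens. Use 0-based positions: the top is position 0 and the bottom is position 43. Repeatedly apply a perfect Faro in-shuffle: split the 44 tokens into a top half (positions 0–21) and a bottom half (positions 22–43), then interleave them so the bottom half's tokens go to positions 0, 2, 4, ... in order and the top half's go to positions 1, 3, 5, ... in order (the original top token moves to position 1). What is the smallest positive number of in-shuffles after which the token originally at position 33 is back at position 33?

12

Follow position 33 under repeated in-shuffles:
33 → 22 → 0 → 1 → 3 → 7 → 15 → 31 → 18 → 37 → 30 → 16 → 33
It first returns after 12 in-shuffles.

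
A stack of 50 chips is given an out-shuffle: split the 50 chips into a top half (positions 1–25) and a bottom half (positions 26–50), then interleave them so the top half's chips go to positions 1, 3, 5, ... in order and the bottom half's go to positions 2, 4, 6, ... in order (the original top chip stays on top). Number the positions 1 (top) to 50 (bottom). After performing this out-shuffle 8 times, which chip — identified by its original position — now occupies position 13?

11

Work backwards from position 13, undoing one out-shuffle at a time:
13 ← 7 ← 4 ← 27 ← 14 ← 32 ← 41 ← 21 ← 11
So the chip now at position 13 started at position 11.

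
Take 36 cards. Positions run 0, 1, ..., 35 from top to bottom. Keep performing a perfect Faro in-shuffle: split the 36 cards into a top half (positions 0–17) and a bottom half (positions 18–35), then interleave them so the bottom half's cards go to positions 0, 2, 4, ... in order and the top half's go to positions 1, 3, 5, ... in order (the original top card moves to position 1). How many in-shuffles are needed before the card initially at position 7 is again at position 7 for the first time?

Follow position 7 under repeated in-shuffles:
7 → 15 → 31 → 26 → 16 → 33 → 30 → 24 → ... → 7 (length 36)
It first returns after 36 in-shuffles.

36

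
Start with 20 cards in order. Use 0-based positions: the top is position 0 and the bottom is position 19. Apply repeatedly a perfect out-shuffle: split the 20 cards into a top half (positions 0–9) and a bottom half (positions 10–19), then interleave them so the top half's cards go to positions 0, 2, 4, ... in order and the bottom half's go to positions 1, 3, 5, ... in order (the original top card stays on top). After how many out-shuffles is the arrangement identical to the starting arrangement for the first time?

The out-shuffle permutes the 20 positions with cycle lengths [1, 1, 18].
Every card is home exactly when every cycle has completed a whole number of laps, i.e. after lcm(1, 18) = 18 out-shuffles.

18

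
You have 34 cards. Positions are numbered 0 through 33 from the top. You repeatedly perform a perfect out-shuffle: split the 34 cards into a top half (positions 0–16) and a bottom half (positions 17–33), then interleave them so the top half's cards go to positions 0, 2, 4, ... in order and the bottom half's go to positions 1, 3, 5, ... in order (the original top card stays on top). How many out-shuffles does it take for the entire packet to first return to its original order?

The out-shuffle permutes the 34 positions with cycle lengths [1, 1, 2, 10, 10, 10].
Every card is home exactly when every cycle has completed a whole number of laps, i.e. after lcm(1, 2, 10) = 10 out-shuffles.

10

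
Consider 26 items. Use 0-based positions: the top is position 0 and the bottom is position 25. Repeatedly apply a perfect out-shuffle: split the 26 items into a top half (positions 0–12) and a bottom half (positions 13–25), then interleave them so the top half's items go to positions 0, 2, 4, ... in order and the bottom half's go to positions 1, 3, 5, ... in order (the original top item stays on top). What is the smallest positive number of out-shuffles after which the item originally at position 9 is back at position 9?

20

Follow position 9 under repeated out-shuffles:
9 → 18 → 11 → 22 → 19 → 13 → 1 → 2 → 4 → 8 → 16 → 7 → 14 → 3 → 6 → 12 → 24 → 23 → 21 → 17 → 9
It first returns after 20 out-shuffles.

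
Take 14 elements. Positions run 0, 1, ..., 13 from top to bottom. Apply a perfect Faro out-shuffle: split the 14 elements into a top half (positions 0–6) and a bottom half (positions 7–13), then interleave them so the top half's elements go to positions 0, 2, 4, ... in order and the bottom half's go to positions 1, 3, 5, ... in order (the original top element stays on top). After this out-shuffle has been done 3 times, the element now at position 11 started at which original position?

Work backwards from position 11, undoing one out-shuffle at a time:
11 ← 12 ← 6 ← 3
So the element now at position 11 started at position 3.

3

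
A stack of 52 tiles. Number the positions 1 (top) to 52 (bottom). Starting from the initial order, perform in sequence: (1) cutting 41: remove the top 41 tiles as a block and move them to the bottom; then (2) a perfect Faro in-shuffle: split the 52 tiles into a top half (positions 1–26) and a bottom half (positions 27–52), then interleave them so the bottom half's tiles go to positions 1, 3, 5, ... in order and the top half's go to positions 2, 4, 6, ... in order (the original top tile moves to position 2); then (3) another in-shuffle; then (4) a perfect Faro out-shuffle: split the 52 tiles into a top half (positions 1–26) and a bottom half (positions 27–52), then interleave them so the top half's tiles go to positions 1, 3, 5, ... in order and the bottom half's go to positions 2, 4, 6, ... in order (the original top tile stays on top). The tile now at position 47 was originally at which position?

47

Undo the operations in reverse order, starting from position 47:
  undo op 4 (out-shuffle, from top half): 47 ← 24
  undo op 3 (in-shuffle, from top half): 24 ← 12
  undo op 2 (in-shuffle, from top half): 12 ← 6
  undo op 1 (cut 41): 6 ← 47
So the tile at position 47 came from original position 47.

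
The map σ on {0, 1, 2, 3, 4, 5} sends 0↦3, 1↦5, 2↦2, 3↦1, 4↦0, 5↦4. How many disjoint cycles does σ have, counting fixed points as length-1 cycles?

2

Cycle decomposition: (0 3 1 5 4) (2).
2 cycles.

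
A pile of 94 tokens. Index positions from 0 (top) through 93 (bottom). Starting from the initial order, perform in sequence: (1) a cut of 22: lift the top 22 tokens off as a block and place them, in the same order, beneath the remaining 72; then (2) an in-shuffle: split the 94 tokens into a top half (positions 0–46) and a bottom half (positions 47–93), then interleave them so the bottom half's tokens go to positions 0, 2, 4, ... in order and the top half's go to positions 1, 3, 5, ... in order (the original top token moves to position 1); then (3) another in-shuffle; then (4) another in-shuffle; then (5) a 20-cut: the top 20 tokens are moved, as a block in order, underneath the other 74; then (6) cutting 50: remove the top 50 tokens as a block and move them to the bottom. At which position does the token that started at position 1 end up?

Track the token from position 1 forward through each operation:
  after op 1 (cut 22): 1 → 73
  after op 2 (in-shuffle): 73 → 52
  after op 3 (in-shuffle): 52 → 10
  after op 4 (in-shuffle): 10 → 21
  after op 5 (cut 20): 21 → 1
  after op 6 (cut 50): 1 → 45

45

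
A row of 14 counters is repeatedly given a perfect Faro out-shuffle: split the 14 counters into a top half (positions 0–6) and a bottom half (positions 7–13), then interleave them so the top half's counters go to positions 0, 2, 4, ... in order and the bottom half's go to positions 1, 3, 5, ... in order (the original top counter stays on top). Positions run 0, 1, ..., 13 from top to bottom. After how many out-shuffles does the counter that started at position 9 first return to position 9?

12

Follow position 9 under repeated out-shuffles:
9 → 5 → 10 → 7 → 1 → 2 → 4 → 8 → 3 → 6 → 12 → 11 → 9
It first returns after 12 out-shuffles.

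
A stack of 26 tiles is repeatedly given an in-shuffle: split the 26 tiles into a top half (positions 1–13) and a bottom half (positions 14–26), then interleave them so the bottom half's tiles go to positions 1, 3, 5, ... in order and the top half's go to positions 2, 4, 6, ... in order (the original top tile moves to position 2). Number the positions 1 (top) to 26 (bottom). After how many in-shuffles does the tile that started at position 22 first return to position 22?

Follow position 22 under repeated in-shuffles:
22 → 17 → 7 → 14 → 1 → 2 → 4 → 8 → 16 → 5 → 10 → 20 → 13 → 26 → 25 → 23 → 19 → 11 → 22
It first returns after 18 in-shuffles.

18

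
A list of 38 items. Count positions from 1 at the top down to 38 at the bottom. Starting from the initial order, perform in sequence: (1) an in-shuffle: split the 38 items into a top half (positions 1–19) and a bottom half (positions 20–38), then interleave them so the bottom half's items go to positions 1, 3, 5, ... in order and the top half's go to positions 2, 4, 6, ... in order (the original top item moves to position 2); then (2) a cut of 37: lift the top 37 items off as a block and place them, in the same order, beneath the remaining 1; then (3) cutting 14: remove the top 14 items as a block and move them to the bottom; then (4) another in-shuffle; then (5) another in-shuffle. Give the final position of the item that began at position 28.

Track the item from position 28 forward through each operation:
  after op 1 (in-shuffle): 28 → 17
  after op 2 (cut 37): 17 → 18
  after op 3 (cut 14): 18 → 4
  after op 4 (in-shuffle): 4 → 8
  after op 5 (in-shuffle): 8 → 16

16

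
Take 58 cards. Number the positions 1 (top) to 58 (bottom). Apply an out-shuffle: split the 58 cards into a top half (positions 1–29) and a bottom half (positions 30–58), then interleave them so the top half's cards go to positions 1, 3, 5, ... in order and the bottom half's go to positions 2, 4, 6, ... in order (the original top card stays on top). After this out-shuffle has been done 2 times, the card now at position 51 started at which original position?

42

Work backwards from position 51, undoing one out-shuffle at a time:
51 ← 26 ← 42
So the card now at position 51 started at position 42.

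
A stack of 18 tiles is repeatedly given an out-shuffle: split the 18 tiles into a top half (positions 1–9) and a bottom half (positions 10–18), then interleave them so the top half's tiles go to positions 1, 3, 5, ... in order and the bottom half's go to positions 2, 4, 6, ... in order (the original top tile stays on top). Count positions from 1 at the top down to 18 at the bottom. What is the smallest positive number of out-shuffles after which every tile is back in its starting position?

The out-shuffle permutes the 18 positions with cycle lengths [1, 1, 8, 8].
Every tile is home exactly when every cycle has completed a whole number of laps, i.e. after lcm(1, 8) = 8 out-shuffles.

8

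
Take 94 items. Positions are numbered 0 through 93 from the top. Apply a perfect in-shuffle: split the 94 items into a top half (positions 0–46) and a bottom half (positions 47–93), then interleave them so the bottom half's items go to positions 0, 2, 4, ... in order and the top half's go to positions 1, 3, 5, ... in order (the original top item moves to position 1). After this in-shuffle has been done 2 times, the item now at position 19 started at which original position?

4

Work backwards from position 19, undoing one in-shuffle at a time:
19 ← 9 ← 4
So the item now at position 19 started at position 4.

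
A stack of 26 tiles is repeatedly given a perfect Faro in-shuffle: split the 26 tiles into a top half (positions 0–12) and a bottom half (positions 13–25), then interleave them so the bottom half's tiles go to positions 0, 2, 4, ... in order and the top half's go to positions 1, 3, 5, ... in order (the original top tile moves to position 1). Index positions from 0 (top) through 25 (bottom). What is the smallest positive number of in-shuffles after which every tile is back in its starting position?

18

The in-shuffle permutes the 26 positions with cycle lengths [2, 6, 18].
Every tile is home exactly when every cycle has completed a whole number of laps, i.e. after lcm(2, 6, 18) = 18 in-shuffles.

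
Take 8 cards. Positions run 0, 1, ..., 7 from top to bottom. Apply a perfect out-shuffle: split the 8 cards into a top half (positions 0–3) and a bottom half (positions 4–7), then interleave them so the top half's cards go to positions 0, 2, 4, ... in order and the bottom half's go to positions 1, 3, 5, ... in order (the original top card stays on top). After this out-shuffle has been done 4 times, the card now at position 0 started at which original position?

0

Work backwards from position 0, undoing one out-shuffle at a time:
0 ← 0 ← 0 ← 0 ← 0
So the card now at position 0 started at position 0.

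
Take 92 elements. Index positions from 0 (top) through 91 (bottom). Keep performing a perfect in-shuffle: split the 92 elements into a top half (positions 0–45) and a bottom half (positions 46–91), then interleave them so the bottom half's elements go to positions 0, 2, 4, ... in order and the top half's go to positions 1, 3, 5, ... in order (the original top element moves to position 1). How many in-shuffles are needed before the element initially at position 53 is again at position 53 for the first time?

Follow position 53 under repeated in-shuffles:
53 → 14 → 29 → 59 → 26 → 53
It first returns after 5 in-shuffles.

5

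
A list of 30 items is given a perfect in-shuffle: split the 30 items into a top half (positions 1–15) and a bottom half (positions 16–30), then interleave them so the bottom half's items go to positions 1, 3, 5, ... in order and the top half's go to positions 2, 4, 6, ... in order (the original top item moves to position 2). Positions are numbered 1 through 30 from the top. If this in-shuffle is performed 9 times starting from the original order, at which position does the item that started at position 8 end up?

4

Track the item's position through each in-shuffle:
8 → 16 → 1 → 2 → 4 → 8 → 16 → 1 → 2 → 4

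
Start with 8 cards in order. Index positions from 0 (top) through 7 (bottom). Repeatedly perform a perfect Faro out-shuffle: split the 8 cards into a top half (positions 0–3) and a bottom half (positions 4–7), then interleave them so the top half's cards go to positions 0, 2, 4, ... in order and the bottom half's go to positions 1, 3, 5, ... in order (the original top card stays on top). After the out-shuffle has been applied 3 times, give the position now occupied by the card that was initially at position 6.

6

Track the card's position through each out-shuffle:
6 → 5 → 3 → 6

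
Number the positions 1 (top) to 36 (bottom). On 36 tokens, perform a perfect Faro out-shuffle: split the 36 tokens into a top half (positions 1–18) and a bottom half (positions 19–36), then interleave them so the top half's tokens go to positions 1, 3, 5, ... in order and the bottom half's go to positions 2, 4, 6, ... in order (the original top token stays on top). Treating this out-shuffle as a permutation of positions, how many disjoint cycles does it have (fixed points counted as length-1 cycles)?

Trace each unvisited position around until it returns:
(1) (2 3 5 9 17 33 ... len 12) (4 7 13 25 14 27 ... len 12) (6 11 21) (8 15 29 22) (16 31 26) (36)
7 cycles in total.

7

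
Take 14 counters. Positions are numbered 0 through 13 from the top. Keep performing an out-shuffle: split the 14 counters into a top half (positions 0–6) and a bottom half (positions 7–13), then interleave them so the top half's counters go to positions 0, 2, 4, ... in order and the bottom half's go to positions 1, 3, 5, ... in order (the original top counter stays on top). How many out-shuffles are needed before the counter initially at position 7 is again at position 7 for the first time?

Follow position 7 under repeated out-shuffles:
7 → 1 → 2 → 4 → 8 → 3 → 6 → 12 → 11 → 9 → 5 → 10 → 7
It first returns after 12 out-shuffles.

12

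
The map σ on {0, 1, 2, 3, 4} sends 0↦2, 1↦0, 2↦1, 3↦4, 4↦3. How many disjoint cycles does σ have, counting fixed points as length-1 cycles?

2

Cycle decomposition: (0 2 1) (3 4).
2 cycles.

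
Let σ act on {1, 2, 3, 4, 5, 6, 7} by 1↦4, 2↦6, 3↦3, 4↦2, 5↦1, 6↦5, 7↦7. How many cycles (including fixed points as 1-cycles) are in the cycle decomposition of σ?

3

Cycle decomposition: (1 4 2 6 5) (3) (7).
3 cycles.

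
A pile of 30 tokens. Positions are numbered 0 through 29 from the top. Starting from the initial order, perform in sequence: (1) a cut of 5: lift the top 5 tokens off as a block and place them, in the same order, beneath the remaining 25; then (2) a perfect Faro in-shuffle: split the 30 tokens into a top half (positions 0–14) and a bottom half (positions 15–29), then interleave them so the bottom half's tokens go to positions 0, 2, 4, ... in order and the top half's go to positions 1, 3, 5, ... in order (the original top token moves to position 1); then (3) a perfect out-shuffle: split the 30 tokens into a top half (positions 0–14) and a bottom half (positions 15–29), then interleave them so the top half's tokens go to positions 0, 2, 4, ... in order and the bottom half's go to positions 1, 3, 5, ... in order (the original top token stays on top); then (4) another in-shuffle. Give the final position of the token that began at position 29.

Track the token from position 29 forward through each operation:
  after op 1 (cut 5): 29 → 24
  after op 2 (in-shuffle): 24 → 18
  after op 3 (out-shuffle): 18 → 7
  after op 4 (in-shuffle): 7 → 15

15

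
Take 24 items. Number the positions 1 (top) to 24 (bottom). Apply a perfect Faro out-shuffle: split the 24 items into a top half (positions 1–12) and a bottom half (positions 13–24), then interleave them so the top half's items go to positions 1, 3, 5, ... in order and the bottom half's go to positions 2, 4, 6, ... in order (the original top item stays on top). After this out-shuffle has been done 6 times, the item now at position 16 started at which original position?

21

Work backwards from position 16, undoing one out-shuffle at a time:
16 ← 20 ← 22 ← 23 ← 12 ← 18 ← 21
So the item now at position 16 started at position 21.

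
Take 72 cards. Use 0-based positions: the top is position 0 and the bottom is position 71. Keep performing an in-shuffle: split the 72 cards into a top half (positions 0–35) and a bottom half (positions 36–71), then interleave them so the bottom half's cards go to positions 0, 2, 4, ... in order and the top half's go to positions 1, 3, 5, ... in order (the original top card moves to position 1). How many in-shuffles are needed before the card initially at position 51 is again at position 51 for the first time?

9

Follow position 51 under repeated in-shuffles:
51 → 30 → 61 → 50 → 28 → 57 → 42 → 12 → 25 → 51
It first returns after 9 in-shuffles.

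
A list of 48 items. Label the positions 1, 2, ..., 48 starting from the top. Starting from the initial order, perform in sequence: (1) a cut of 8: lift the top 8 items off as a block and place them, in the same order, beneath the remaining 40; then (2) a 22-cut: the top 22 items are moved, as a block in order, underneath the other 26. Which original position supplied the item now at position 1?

Undo the operations in reverse order, starting from position 1:
  undo op 2 (cut 22): 1 ← 23
  undo op 1 (cut 8): 23 ← 31
So the item at position 1 came from original position 31.

31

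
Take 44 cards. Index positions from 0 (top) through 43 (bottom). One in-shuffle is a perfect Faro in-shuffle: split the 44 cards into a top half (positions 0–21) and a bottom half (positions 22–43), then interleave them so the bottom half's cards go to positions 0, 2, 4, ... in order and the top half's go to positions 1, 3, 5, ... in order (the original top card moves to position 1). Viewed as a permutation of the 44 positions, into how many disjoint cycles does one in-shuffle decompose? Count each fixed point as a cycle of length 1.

Trace each unvisited position around until it returns:
(0 1 3 7 15 31 ... len 12) (2 5 11 23) (4 9 19 39 34 24) (6 13 27 10 21 43 ... len 12) (8 17 35 26) (14 29) (20 41 38 32)
7 cycles in total.

7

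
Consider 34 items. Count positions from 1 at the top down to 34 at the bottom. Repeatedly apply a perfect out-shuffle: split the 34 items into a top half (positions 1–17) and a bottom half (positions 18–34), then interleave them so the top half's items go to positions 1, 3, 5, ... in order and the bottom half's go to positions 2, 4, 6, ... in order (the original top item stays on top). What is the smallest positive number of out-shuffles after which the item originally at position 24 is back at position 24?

10

Follow position 24 under repeated out-shuffles:
24 → 14 → 27 → 20 → 6 → 11 → 21 → 8 → 15 → 29 → 24
It first returns after 10 out-shuffles.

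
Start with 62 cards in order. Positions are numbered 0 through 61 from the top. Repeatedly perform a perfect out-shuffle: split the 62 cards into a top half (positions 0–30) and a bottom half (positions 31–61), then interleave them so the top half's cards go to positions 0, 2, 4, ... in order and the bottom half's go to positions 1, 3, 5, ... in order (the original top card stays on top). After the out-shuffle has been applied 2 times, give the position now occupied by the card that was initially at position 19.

15

Track the card's position through each out-shuffle:
19 → 38 → 15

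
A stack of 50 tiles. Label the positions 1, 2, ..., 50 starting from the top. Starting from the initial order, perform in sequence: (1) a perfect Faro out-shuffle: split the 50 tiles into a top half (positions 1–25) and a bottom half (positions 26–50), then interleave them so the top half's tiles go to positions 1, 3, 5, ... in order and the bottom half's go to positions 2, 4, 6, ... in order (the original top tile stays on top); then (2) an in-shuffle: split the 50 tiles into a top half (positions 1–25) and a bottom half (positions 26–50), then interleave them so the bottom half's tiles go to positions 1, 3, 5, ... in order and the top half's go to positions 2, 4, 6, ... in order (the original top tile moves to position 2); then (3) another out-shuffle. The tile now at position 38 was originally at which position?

Undo the operations in reverse order, starting from position 38:
  undo op 3 (out-shuffle, from bottom half): 38 ← 44
  undo op 2 (in-shuffle, from top half): 44 ← 22
  undo op 1 (out-shuffle, from bottom half): 22 ← 36
So the tile at position 38 came from original position 36.

36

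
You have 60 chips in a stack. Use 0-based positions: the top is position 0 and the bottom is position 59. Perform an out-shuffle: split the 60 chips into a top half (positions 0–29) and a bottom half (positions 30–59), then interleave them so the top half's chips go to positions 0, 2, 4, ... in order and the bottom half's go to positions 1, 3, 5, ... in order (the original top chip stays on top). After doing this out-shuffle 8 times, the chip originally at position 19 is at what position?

Track the chip's position through each out-shuffle:
19 → 38 → 17 → 34 → 9 → 18 → 36 → 13 → 26

26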